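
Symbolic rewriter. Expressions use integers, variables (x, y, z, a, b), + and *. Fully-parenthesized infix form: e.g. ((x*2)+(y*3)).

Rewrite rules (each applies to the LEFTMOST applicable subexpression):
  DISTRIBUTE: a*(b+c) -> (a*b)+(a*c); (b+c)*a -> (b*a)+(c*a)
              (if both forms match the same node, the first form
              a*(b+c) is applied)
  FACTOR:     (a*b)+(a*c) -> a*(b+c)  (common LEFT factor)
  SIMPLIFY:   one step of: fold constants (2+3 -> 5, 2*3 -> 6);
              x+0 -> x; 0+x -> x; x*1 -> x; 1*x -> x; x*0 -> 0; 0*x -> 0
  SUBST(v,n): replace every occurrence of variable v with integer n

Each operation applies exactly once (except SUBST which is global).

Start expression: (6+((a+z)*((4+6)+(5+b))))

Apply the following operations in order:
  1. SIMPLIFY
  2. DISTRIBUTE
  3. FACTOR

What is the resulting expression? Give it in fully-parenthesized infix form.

Start: (6+((a+z)*((4+6)+(5+b))))
Apply SIMPLIFY at RRL (target: (4+6)): (6+((a+z)*((4+6)+(5+b)))) -> (6+((a+z)*(10+(5+b))))
Apply DISTRIBUTE at R (target: ((a+z)*(10+(5+b)))): (6+((a+z)*(10+(5+b)))) -> (6+(((a+z)*10)+((a+z)*(5+b))))
Apply FACTOR at R (target: (((a+z)*10)+((a+z)*(5+b)))): (6+(((a+z)*10)+((a+z)*(5+b)))) -> (6+((a+z)*(10+(5+b))))

Answer: (6+((a+z)*(10+(5+b))))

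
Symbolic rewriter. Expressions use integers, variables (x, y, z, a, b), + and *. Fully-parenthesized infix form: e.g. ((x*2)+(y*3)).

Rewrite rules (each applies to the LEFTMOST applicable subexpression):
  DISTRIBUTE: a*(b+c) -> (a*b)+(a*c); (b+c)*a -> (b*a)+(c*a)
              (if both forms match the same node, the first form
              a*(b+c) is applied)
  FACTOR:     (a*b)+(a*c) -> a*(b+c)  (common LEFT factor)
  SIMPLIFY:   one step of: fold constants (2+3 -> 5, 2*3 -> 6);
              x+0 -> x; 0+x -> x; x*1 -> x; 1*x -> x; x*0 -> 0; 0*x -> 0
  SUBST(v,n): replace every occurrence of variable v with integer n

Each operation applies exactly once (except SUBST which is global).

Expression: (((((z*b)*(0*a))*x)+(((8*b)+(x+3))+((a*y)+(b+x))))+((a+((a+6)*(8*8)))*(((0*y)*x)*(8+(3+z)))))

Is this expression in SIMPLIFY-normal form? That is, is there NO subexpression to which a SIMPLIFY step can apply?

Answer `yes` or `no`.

Answer: no

Derivation:
Expression: (((((z*b)*(0*a))*x)+(((8*b)+(x+3))+((a*y)+(b+x))))+((a+((a+6)*(8*8)))*(((0*y)*x)*(8+(3+z)))))
Scanning for simplifiable subexpressions (pre-order)...
  at root: (((((z*b)*(0*a))*x)+(((8*b)+(x+3))+((a*y)+(b+x))))+((a+((a+6)*(8*8)))*(((0*y)*x)*(8+(3+z))))) (not simplifiable)
  at L: ((((z*b)*(0*a))*x)+(((8*b)+(x+3))+((a*y)+(b+x)))) (not simplifiable)
  at LL: (((z*b)*(0*a))*x) (not simplifiable)
  at LLL: ((z*b)*(0*a)) (not simplifiable)
  at LLLL: (z*b) (not simplifiable)
  at LLLR: (0*a) (SIMPLIFIABLE)
  at LR: (((8*b)+(x+3))+((a*y)+(b+x))) (not simplifiable)
  at LRL: ((8*b)+(x+3)) (not simplifiable)
  at LRLL: (8*b) (not simplifiable)
  at LRLR: (x+3) (not simplifiable)
  at LRR: ((a*y)+(b+x)) (not simplifiable)
  at LRRL: (a*y) (not simplifiable)
  at LRRR: (b+x) (not simplifiable)
  at R: ((a+((a+6)*(8*8)))*(((0*y)*x)*(8+(3+z)))) (not simplifiable)
  at RL: (a+((a+6)*(8*8))) (not simplifiable)
  at RLR: ((a+6)*(8*8)) (not simplifiable)
  at RLRL: (a+6) (not simplifiable)
  at RLRR: (8*8) (SIMPLIFIABLE)
  at RR: (((0*y)*x)*(8+(3+z))) (not simplifiable)
  at RRL: ((0*y)*x) (not simplifiable)
  at RRLL: (0*y) (SIMPLIFIABLE)
  at RRR: (8+(3+z)) (not simplifiable)
  at RRRR: (3+z) (not simplifiable)
Found simplifiable subexpr at path LLLR: (0*a)
One SIMPLIFY step would give: (((((z*b)*0)*x)+(((8*b)+(x+3))+((a*y)+(b+x))))+((a+((a+6)*(8*8)))*(((0*y)*x)*(8+(3+z)))))
-> NOT in normal form.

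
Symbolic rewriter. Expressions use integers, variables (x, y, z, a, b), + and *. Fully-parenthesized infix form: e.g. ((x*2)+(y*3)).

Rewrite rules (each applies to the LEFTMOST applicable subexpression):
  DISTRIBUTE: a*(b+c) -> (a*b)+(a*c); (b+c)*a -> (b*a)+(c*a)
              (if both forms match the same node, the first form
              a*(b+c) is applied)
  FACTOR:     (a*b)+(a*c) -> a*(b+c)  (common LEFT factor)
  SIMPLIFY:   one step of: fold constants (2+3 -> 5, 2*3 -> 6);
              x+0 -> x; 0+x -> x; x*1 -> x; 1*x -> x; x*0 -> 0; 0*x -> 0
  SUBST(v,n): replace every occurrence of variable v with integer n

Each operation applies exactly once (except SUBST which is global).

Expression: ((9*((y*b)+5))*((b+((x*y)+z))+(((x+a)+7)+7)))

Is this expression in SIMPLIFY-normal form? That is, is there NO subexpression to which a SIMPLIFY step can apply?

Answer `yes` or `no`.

Answer: yes

Derivation:
Expression: ((9*((y*b)+5))*((b+((x*y)+z))+(((x+a)+7)+7)))
Scanning for simplifiable subexpressions (pre-order)...
  at root: ((9*((y*b)+5))*((b+((x*y)+z))+(((x+a)+7)+7))) (not simplifiable)
  at L: (9*((y*b)+5)) (not simplifiable)
  at LR: ((y*b)+5) (not simplifiable)
  at LRL: (y*b) (not simplifiable)
  at R: ((b+((x*y)+z))+(((x+a)+7)+7)) (not simplifiable)
  at RL: (b+((x*y)+z)) (not simplifiable)
  at RLR: ((x*y)+z) (not simplifiable)
  at RLRL: (x*y) (not simplifiable)
  at RR: (((x+a)+7)+7) (not simplifiable)
  at RRL: ((x+a)+7) (not simplifiable)
  at RRLL: (x+a) (not simplifiable)
Result: no simplifiable subexpression found -> normal form.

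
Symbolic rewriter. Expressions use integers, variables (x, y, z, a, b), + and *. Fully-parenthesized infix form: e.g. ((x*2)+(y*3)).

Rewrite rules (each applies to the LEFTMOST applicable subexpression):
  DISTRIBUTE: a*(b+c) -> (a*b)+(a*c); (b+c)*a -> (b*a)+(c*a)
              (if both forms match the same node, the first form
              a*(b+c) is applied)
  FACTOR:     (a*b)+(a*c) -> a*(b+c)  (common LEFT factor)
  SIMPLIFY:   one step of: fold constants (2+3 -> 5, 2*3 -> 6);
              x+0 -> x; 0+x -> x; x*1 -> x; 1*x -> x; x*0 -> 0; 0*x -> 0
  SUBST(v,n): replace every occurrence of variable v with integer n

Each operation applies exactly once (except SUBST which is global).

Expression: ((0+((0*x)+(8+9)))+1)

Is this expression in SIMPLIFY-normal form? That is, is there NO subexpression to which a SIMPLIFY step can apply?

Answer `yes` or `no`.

Expression: ((0+((0*x)+(8+9)))+1)
Scanning for simplifiable subexpressions (pre-order)...
  at root: ((0+((0*x)+(8+9)))+1) (not simplifiable)
  at L: (0+((0*x)+(8+9))) (SIMPLIFIABLE)
  at LR: ((0*x)+(8+9)) (not simplifiable)
  at LRL: (0*x) (SIMPLIFIABLE)
  at LRR: (8+9) (SIMPLIFIABLE)
Found simplifiable subexpr at path L: (0+((0*x)+(8+9)))
One SIMPLIFY step would give: (((0*x)+(8+9))+1)
-> NOT in normal form.

Answer: no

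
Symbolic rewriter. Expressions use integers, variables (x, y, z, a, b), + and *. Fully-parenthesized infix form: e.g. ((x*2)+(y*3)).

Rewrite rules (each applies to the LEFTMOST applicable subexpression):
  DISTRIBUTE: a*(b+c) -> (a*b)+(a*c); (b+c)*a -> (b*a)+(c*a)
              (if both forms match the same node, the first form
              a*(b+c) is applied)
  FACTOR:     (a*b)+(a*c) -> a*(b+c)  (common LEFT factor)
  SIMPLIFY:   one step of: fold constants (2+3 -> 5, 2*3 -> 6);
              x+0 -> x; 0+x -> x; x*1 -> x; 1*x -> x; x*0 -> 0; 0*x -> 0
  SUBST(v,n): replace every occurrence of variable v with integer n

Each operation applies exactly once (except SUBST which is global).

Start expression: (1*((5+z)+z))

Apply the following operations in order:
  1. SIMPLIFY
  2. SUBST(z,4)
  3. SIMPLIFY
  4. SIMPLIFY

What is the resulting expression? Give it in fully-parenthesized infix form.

Answer: 13

Derivation:
Start: (1*((5+z)+z))
Apply SIMPLIFY at root (target: (1*((5+z)+z))): (1*((5+z)+z)) -> ((5+z)+z)
Apply SUBST(z,4): ((5+z)+z) -> ((5+4)+4)
Apply SIMPLIFY at L (target: (5+4)): ((5+4)+4) -> (9+4)
Apply SIMPLIFY at root (target: (9+4)): (9+4) -> 13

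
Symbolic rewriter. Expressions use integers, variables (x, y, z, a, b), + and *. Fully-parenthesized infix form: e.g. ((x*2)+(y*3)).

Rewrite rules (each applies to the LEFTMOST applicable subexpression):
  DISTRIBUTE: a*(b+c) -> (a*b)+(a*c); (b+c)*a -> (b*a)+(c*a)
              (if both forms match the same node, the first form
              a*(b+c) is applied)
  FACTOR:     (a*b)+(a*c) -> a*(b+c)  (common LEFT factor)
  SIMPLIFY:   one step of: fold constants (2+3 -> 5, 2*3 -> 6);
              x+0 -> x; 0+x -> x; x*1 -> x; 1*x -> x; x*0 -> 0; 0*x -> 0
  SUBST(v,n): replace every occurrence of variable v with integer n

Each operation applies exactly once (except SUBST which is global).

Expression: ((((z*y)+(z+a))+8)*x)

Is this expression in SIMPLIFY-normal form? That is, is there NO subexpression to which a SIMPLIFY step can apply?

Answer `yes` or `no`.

Expression: ((((z*y)+(z+a))+8)*x)
Scanning for simplifiable subexpressions (pre-order)...
  at root: ((((z*y)+(z+a))+8)*x) (not simplifiable)
  at L: (((z*y)+(z+a))+8) (not simplifiable)
  at LL: ((z*y)+(z+a)) (not simplifiable)
  at LLL: (z*y) (not simplifiable)
  at LLR: (z+a) (not simplifiable)
Result: no simplifiable subexpression found -> normal form.

Answer: yes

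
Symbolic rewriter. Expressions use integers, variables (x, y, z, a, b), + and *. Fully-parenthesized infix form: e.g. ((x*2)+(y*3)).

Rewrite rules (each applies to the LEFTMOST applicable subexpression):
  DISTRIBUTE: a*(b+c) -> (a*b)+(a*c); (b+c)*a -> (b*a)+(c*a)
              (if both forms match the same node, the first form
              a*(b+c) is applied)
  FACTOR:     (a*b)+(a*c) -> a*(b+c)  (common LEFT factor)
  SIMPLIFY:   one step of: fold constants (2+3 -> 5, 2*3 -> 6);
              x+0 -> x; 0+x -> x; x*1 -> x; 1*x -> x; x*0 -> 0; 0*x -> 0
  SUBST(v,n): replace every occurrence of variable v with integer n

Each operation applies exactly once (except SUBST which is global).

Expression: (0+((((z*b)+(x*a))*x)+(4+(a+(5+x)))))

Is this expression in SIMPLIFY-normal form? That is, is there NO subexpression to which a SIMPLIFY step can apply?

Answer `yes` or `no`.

Expression: (0+((((z*b)+(x*a))*x)+(4+(a+(5+x)))))
Scanning for simplifiable subexpressions (pre-order)...
  at root: (0+((((z*b)+(x*a))*x)+(4+(a+(5+x))))) (SIMPLIFIABLE)
  at R: ((((z*b)+(x*a))*x)+(4+(a+(5+x)))) (not simplifiable)
  at RL: (((z*b)+(x*a))*x) (not simplifiable)
  at RLL: ((z*b)+(x*a)) (not simplifiable)
  at RLLL: (z*b) (not simplifiable)
  at RLLR: (x*a) (not simplifiable)
  at RR: (4+(a+(5+x))) (not simplifiable)
  at RRR: (a+(5+x)) (not simplifiable)
  at RRRR: (5+x) (not simplifiable)
Found simplifiable subexpr at path root: (0+((((z*b)+(x*a))*x)+(4+(a+(5+x)))))
One SIMPLIFY step would give: ((((z*b)+(x*a))*x)+(4+(a+(5+x))))
-> NOT in normal form.

Answer: no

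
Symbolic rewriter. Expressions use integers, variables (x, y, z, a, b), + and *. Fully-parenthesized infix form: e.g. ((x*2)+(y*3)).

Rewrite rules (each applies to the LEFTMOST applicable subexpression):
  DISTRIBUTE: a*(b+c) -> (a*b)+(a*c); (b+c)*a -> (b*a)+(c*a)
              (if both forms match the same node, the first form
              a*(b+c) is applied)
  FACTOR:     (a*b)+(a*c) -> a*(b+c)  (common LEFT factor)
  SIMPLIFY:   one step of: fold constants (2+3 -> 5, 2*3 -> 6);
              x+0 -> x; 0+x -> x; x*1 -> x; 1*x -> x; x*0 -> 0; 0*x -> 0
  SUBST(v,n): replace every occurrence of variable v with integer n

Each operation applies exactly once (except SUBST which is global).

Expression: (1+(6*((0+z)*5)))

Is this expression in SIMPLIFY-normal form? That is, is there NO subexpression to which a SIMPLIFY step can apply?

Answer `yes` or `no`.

Answer: no

Derivation:
Expression: (1+(6*((0+z)*5)))
Scanning for simplifiable subexpressions (pre-order)...
  at root: (1+(6*((0+z)*5))) (not simplifiable)
  at R: (6*((0+z)*5)) (not simplifiable)
  at RR: ((0+z)*5) (not simplifiable)
  at RRL: (0+z) (SIMPLIFIABLE)
Found simplifiable subexpr at path RRL: (0+z)
One SIMPLIFY step would give: (1+(6*(z*5)))
-> NOT in normal form.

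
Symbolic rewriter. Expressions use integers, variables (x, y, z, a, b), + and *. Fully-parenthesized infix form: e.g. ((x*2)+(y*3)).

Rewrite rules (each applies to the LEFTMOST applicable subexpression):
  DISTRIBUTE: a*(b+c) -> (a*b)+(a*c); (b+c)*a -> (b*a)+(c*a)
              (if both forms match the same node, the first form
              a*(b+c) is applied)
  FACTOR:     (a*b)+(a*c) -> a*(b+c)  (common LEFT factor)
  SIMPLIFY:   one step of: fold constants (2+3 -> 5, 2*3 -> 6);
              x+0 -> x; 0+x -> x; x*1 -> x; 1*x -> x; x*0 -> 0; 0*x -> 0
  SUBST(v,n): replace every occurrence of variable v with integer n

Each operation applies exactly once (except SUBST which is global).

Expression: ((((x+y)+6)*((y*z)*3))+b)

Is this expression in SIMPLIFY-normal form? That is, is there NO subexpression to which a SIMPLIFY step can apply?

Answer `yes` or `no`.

Expression: ((((x+y)+6)*((y*z)*3))+b)
Scanning for simplifiable subexpressions (pre-order)...
  at root: ((((x+y)+6)*((y*z)*3))+b) (not simplifiable)
  at L: (((x+y)+6)*((y*z)*3)) (not simplifiable)
  at LL: ((x+y)+6) (not simplifiable)
  at LLL: (x+y) (not simplifiable)
  at LR: ((y*z)*3) (not simplifiable)
  at LRL: (y*z) (not simplifiable)
Result: no simplifiable subexpression found -> normal form.

Answer: yes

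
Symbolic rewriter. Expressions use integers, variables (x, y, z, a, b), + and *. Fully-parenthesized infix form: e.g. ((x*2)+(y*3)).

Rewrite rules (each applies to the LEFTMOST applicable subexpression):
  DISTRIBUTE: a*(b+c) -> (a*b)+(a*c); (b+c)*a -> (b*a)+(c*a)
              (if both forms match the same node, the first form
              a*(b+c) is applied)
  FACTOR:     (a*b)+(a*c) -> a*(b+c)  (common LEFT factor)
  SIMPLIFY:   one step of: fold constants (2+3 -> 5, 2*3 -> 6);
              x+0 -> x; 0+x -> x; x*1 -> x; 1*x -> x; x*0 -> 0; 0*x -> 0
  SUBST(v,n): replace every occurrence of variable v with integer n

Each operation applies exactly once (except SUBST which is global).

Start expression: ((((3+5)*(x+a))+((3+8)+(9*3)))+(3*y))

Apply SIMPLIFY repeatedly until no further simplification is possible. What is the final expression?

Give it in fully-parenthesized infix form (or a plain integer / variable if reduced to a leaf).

Answer: (((8*(x+a))+38)+(3*y))

Derivation:
Start: ((((3+5)*(x+a))+((3+8)+(9*3)))+(3*y))
Step 1: at LLL: (3+5) -> 8; overall: ((((3+5)*(x+a))+((3+8)+(9*3)))+(3*y)) -> (((8*(x+a))+((3+8)+(9*3)))+(3*y))
Step 2: at LRL: (3+8) -> 11; overall: (((8*(x+a))+((3+8)+(9*3)))+(3*y)) -> (((8*(x+a))+(11+(9*3)))+(3*y))
Step 3: at LRR: (9*3) -> 27; overall: (((8*(x+a))+(11+(9*3)))+(3*y)) -> (((8*(x+a))+(11+27))+(3*y))
Step 4: at LR: (11+27) -> 38; overall: (((8*(x+a))+(11+27))+(3*y)) -> (((8*(x+a))+38)+(3*y))
Fixed point: (((8*(x+a))+38)+(3*y))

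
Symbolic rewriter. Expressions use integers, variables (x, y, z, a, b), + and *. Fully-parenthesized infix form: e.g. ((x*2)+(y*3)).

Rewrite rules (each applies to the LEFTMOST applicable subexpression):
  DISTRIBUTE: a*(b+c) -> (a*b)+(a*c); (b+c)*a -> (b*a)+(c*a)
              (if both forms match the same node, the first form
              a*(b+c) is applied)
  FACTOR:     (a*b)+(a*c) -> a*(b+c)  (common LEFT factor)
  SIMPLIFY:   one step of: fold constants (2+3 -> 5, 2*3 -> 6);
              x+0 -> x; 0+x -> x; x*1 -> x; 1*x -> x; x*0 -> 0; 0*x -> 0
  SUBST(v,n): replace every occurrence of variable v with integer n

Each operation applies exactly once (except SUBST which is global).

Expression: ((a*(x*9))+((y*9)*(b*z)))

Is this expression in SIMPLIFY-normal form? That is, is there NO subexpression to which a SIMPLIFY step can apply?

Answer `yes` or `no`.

Answer: yes

Derivation:
Expression: ((a*(x*9))+((y*9)*(b*z)))
Scanning for simplifiable subexpressions (pre-order)...
  at root: ((a*(x*9))+((y*9)*(b*z))) (not simplifiable)
  at L: (a*(x*9)) (not simplifiable)
  at LR: (x*9) (not simplifiable)
  at R: ((y*9)*(b*z)) (not simplifiable)
  at RL: (y*9) (not simplifiable)
  at RR: (b*z) (not simplifiable)
Result: no simplifiable subexpression found -> normal form.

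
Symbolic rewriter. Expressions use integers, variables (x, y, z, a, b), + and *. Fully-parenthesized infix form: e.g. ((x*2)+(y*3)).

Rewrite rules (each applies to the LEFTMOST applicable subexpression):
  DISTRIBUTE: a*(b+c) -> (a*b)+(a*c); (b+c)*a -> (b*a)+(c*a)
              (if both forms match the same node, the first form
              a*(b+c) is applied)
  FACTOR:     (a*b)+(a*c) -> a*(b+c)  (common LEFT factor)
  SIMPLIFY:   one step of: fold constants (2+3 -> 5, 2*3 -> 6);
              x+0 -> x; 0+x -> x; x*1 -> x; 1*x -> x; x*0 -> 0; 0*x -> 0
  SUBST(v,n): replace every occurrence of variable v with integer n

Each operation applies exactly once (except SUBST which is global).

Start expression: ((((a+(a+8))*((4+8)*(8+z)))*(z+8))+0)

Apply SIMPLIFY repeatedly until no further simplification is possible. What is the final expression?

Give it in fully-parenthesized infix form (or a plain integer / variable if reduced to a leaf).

Answer: (((a+(a+8))*(12*(8+z)))*(z+8))

Derivation:
Start: ((((a+(a+8))*((4+8)*(8+z)))*(z+8))+0)
Step 1: at root: ((((a+(a+8))*((4+8)*(8+z)))*(z+8))+0) -> (((a+(a+8))*((4+8)*(8+z)))*(z+8)); overall: ((((a+(a+8))*((4+8)*(8+z)))*(z+8))+0) -> (((a+(a+8))*((4+8)*(8+z)))*(z+8))
Step 2: at LRL: (4+8) -> 12; overall: (((a+(a+8))*((4+8)*(8+z)))*(z+8)) -> (((a+(a+8))*(12*(8+z)))*(z+8))
Fixed point: (((a+(a+8))*(12*(8+z)))*(z+8))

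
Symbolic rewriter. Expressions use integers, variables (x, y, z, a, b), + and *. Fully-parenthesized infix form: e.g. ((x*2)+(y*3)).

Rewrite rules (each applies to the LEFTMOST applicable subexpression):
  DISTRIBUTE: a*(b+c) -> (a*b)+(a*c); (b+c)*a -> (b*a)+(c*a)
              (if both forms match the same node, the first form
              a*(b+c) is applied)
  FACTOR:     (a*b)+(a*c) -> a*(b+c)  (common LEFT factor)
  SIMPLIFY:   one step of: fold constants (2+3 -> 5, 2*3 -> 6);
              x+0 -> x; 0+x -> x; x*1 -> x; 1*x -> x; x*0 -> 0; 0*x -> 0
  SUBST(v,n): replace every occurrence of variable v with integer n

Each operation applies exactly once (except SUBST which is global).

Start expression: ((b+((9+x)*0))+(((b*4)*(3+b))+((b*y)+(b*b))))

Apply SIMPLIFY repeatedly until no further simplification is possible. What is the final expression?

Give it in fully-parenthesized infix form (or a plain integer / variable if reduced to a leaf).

Start: ((b+((9+x)*0))+(((b*4)*(3+b))+((b*y)+(b*b))))
Step 1: at LR: ((9+x)*0) -> 0; overall: ((b+((9+x)*0))+(((b*4)*(3+b))+((b*y)+(b*b)))) -> ((b+0)+(((b*4)*(3+b))+((b*y)+(b*b))))
Step 2: at L: (b+0) -> b; overall: ((b+0)+(((b*4)*(3+b))+((b*y)+(b*b)))) -> (b+(((b*4)*(3+b))+((b*y)+(b*b))))
Fixed point: (b+(((b*4)*(3+b))+((b*y)+(b*b))))

Answer: (b+(((b*4)*(3+b))+((b*y)+(b*b))))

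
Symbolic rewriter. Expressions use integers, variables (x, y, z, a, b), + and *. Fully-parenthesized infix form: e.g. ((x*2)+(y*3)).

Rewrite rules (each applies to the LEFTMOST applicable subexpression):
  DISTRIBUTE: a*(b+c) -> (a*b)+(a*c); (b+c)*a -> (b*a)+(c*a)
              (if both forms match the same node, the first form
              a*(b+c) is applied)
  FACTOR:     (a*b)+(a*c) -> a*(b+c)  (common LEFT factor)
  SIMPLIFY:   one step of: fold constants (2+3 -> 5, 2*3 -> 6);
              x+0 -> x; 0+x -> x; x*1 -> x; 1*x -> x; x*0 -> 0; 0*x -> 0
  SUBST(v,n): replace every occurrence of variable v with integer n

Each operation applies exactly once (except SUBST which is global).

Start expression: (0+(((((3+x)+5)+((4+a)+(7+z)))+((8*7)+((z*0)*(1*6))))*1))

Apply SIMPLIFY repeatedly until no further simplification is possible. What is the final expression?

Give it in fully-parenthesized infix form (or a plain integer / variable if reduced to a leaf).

Answer: ((((3+x)+5)+((4+a)+(7+z)))+56)

Derivation:
Start: (0+(((((3+x)+5)+((4+a)+(7+z)))+((8*7)+((z*0)*(1*6))))*1))
Step 1: at root: (0+(((((3+x)+5)+((4+a)+(7+z)))+((8*7)+((z*0)*(1*6))))*1)) -> (((((3+x)+5)+((4+a)+(7+z)))+((8*7)+((z*0)*(1*6))))*1); overall: (0+(((((3+x)+5)+((4+a)+(7+z)))+((8*7)+((z*0)*(1*6))))*1)) -> (((((3+x)+5)+((4+a)+(7+z)))+((8*7)+((z*0)*(1*6))))*1)
Step 2: at root: (((((3+x)+5)+((4+a)+(7+z)))+((8*7)+((z*0)*(1*6))))*1) -> ((((3+x)+5)+((4+a)+(7+z)))+((8*7)+((z*0)*(1*6)))); overall: (((((3+x)+5)+((4+a)+(7+z)))+((8*7)+((z*0)*(1*6))))*1) -> ((((3+x)+5)+((4+a)+(7+z)))+((8*7)+((z*0)*(1*6))))
Step 3: at RL: (8*7) -> 56; overall: ((((3+x)+5)+((4+a)+(7+z)))+((8*7)+((z*0)*(1*6)))) -> ((((3+x)+5)+((4+a)+(7+z)))+(56+((z*0)*(1*6))))
Step 4: at RRL: (z*0) -> 0; overall: ((((3+x)+5)+((4+a)+(7+z)))+(56+((z*0)*(1*6)))) -> ((((3+x)+5)+((4+a)+(7+z)))+(56+(0*(1*6))))
Step 5: at RR: (0*(1*6)) -> 0; overall: ((((3+x)+5)+((4+a)+(7+z)))+(56+(0*(1*6)))) -> ((((3+x)+5)+((4+a)+(7+z)))+(56+0))
Step 6: at R: (56+0) -> 56; overall: ((((3+x)+5)+((4+a)+(7+z)))+(56+0)) -> ((((3+x)+5)+((4+a)+(7+z)))+56)
Fixed point: ((((3+x)+5)+((4+a)+(7+z)))+56)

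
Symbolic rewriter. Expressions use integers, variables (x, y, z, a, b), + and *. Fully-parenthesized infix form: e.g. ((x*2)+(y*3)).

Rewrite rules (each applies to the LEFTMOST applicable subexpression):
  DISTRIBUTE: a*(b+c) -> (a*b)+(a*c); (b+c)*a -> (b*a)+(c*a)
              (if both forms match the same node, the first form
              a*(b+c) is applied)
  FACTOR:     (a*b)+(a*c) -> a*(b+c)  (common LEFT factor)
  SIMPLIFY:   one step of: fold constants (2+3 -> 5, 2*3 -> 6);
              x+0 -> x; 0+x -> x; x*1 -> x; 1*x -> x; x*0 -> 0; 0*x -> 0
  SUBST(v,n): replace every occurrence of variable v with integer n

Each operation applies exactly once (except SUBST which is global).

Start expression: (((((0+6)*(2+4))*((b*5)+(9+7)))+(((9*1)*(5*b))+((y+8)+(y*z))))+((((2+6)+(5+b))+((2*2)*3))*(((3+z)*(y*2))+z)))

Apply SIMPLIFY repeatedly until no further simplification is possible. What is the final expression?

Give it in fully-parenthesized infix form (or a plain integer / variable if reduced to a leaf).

Start: (((((0+6)*(2+4))*((b*5)+(9+7)))+(((9*1)*(5*b))+((y+8)+(y*z))))+((((2+6)+(5+b))+((2*2)*3))*(((3+z)*(y*2))+z)))
Step 1: at LLLL: (0+6) -> 6; overall: (((((0+6)*(2+4))*((b*5)+(9+7)))+(((9*1)*(5*b))+((y+8)+(y*z))))+((((2+6)+(5+b))+((2*2)*3))*(((3+z)*(y*2))+z))) -> ((((6*(2+4))*((b*5)+(9+7)))+(((9*1)*(5*b))+((y+8)+(y*z))))+((((2+6)+(5+b))+((2*2)*3))*(((3+z)*(y*2))+z)))
Step 2: at LLLR: (2+4) -> 6; overall: ((((6*(2+4))*((b*5)+(9+7)))+(((9*1)*(5*b))+((y+8)+(y*z))))+((((2+6)+(5+b))+((2*2)*3))*(((3+z)*(y*2))+z))) -> ((((6*6)*((b*5)+(9+7)))+(((9*1)*(5*b))+((y+8)+(y*z))))+((((2+6)+(5+b))+((2*2)*3))*(((3+z)*(y*2))+z)))
Step 3: at LLL: (6*6) -> 36; overall: ((((6*6)*((b*5)+(9+7)))+(((9*1)*(5*b))+((y+8)+(y*z))))+((((2+6)+(5+b))+((2*2)*3))*(((3+z)*(y*2))+z))) -> (((36*((b*5)+(9+7)))+(((9*1)*(5*b))+((y+8)+(y*z))))+((((2+6)+(5+b))+((2*2)*3))*(((3+z)*(y*2))+z)))
Step 4: at LLRR: (9+7) -> 16; overall: (((36*((b*5)+(9+7)))+(((9*1)*(5*b))+((y+8)+(y*z))))+((((2+6)+(5+b))+((2*2)*3))*(((3+z)*(y*2))+z))) -> (((36*((b*5)+16))+(((9*1)*(5*b))+((y+8)+(y*z))))+((((2+6)+(5+b))+((2*2)*3))*(((3+z)*(y*2))+z)))
Step 5: at LRLL: (9*1) -> 9; overall: (((36*((b*5)+16))+(((9*1)*(5*b))+((y+8)+(y*z))))+((((2+6)+(5+b))+((2*2)*3))*(((3+z)*(y*2))+z))) -> (((36*((b*5)+16))+((9*(5*b))+((y+8)+(y*z))))+((((2+6)+(5+b))+((2*2)*3))*(((3+z)*(y*2))+z)))
Step 6: at RLLL: (2+6) -> 8; overall: (((36*((b*5)+16))+((9*(5*b))+((y+8)+(y*z))))+((((2+6)+(5+b))+((2*2)*3))*(((3+z)*(y*2))+z))) -> (((36*((b*5)+16))+((9*(5*b))+((y+8)+(y*z))))+(((8+(5+b))+((2*2)*3))*(((3+z)*(y*2))+z)))
Step 7: at RLRL: (2*2) -> 4; overall: (((36*((b*5)+16))+((9*(5*b))+((y+8)+(y*z))))+(((8+(5+b))+((2*2)*3))*(((3+z)*(y*2))+z))) -> (((36*((b*5)+16))+((9*(5*b))+((y+8)+(y*z))))+(((8+(5+b))+(4*3))*(((3+z)*(y*2))+z)))
Step 8: at RLR: (4*3) -> 12; overall: (((36*((b*5)+16))+((9*(5*b))+((y+8)+(y*z))))+(((8+(5+b))+(4*3))*(((3+z)*(y*2))+z))) -> (((36*((b*5)+16))+((9*(5*b))+((y+8)+(y*z))))+(((8+(5+b))+12)*(((3+z)*(y*2))+z)))
Fixed point: (((36*((b*5)+16))+((9*(5*b))+((y+8)+(y*z))))+(((8+(5+b))+12)*(((3+z)*(y*2))+z)))

Answer: (((36*((b*5)+16))+((9*(5*b))+((y+8)+(y*z))))+(((8+(5+b))+12)*(((3+z)*(y*2))+z)))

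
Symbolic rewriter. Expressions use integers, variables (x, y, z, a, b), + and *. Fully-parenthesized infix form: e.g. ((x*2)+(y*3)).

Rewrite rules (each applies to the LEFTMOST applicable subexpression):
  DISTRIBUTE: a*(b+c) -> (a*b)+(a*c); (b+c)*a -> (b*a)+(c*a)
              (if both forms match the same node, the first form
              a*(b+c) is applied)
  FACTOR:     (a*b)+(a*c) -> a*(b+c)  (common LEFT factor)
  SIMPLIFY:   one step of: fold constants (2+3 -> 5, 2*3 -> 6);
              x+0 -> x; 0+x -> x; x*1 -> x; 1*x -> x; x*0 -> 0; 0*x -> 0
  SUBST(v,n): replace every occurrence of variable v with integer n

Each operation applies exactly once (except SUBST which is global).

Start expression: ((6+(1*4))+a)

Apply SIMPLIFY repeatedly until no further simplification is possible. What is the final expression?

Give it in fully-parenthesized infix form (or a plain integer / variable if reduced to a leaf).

Answer: (10+a)

Derivation:
Start: ((6+(1*4))+a)
Step 1: at LR: (1*4) -> 4; overall: ((6+(1*4))+a) -> ((6+4)+a)
Step 2: at L: (6+4) -> 10; overall: ((6+4)+a) -> (10+a)
Fixed point: (10+a)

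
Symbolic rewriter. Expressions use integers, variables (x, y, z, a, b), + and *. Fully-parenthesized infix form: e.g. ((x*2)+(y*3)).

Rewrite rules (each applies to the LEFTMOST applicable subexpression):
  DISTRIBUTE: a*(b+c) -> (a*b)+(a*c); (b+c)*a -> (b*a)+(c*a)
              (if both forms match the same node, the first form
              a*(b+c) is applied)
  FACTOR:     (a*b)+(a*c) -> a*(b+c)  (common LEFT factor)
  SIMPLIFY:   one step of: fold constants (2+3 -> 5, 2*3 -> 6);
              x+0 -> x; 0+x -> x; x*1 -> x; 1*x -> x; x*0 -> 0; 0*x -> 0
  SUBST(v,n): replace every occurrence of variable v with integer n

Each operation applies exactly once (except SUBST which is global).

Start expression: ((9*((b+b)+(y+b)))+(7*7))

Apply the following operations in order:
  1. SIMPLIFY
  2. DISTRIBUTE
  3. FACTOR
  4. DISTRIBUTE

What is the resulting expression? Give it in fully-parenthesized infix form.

Answer: (((9*(b+b))+(9*(y+b)))+49)

Derivation:
Start: ((9*((b+b)+(y+b)))+(7*7))
Apply SIMPLIFY at R (target: (7*7)): ((9*((b+b)+(y+b)))+(7*7)) -> ((9*((b+b)+(y+b)))+49)
Apply DISTRIBUTE at L (target: (9*((b+b)+(y+b)))): ((9*((b+b)+(y+b)))+49) -> (((9*(b+b))+(9*(y+b)))+49)
Apply FACTOR at L (target: ((9*(b+b))+(9*(y+b)))): (((9*(b+b))+(9*(y+b)))+49) -> ((9*((b+b)+(y+b)))+49)
Apply DISTRIBUTE at L (target: (9*((b+b)+(y+b)))): ((9*((b+b)+(y+b)))+49) -> (((9*(b+b))+(9*(y+b)))+49)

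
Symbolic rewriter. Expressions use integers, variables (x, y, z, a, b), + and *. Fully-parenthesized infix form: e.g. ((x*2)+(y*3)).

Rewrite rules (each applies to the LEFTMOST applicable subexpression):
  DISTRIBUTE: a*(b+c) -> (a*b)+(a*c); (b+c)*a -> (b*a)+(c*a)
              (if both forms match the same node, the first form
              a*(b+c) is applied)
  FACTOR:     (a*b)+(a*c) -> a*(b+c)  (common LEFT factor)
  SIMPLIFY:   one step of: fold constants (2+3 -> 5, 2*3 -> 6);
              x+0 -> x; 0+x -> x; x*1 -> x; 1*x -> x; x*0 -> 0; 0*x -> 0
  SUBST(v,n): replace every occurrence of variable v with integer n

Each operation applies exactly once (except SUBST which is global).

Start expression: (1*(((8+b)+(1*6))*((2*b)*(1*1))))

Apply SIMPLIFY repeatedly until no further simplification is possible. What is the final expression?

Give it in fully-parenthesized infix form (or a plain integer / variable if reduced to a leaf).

Start: (1*(((8+b)+(1*6))*((2*b)*(1*1))))
Step 1: at root: (1*(((8+b)+(1*6))*((2*b)*(1*1)))) -> (((8+b)+(1*6))*((2*b)*(1*1))); overall: (1*(((8+b)+(1*6))*((2*b)*(1*1)))) -> (((8+b)+(1*6))*((2*b)*(1*1)))
Step 2: at LR: (1*6) -> 6; overall: (((8+b)+(1*6))*((2*b)*(1*1))) -> (((8+b)+6)*((2*b)*(1*1)))
Step 3: at RR: (1*1) -> 1; overall: (((8+b)+6)*((2*b)*(1*1))) -> (((8+b)+6)*((2*b)*1))
Step 4: at R: ((2*b)*1) -> (2*b); overall: (((8+b)+6)*((2*b)*1)) -> (((8+b)+6)*(2*b))
Fixed point: (((8+b)+6)*(2*b))

Answer: (((8+b)+6)*(2*b))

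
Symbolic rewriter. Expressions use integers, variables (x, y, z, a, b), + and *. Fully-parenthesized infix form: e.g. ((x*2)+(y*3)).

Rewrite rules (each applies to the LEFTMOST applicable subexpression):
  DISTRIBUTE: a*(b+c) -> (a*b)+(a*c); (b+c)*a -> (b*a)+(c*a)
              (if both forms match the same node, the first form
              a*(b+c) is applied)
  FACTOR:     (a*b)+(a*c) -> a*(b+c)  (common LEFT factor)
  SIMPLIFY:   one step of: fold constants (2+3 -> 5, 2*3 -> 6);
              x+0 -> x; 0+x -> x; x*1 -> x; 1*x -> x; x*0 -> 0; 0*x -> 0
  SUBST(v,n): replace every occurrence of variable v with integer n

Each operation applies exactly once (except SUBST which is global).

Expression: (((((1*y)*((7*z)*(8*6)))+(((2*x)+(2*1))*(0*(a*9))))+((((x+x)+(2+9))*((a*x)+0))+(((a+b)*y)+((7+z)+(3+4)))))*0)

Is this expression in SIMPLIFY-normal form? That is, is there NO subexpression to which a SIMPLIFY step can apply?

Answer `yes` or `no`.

Answer: no

Derivation:
Expression: (((((1*y)*((7*z)*(8*6)))+(((2*x)+(2*1))*(0*(a*9))))+((((x+x)+(2+9))*((a*x)+0))+(((a+b)*y)+((7+z)+(3+4)))))*0)
Scanning for simplifiable subexpressions (pre-order)...
  at root: (((((1*y)*((7*z)*(8*6)))+(((2*x)+(2*1))*(0*(a*9))))+((((x+x)+(2+9))*((a*x)+0))+(((a+b)*y)+((7+z)+(3+4)))))*0) (SIMPLIFIABLE)
  at L: ((((1*y)*((7*z)*(8*6)))+(((2*x)+(2*1))*(0*(a*9))))+((((x+x)+(2+9))*((a*x)+0))+(((a+b)*y)+((7+z)+(3+4))))) (not simplifiable)
  at LL: (((1*y)*((7*z)*(8*6)))+(((2*x)+(2*1))*(0*(a*9)))) (not simplifiable)
  at LLL: ((1*y)*((7*z)*(8*6))) (not simplifiable)
  at LLLL: (1*y) (SIMPLIFIABLE)
  at LLLR: ((7*z)*(8*6)) (not simplifiable)
  at LLLRL: (7*z) (not simplifiable)
  at LLLRR: (8*6) (SIMPLIFIABLE)
  at LLR: (((2*x)+(2*1))*(0*(a*9))) (not simplifiable)
  at LLRL: ((2*x)+(2*1)) (not simplifiable)
  at LLRLL: (2*x) (not simplifiable)
  at LLRLR: (2*1) (SIMPLIFIABLE)
  at LLRR: (0*(a*9)) (SIMPLIFIABLE)
  at LLRRR: (a*9) (not simplifiable)
  at LR: ((((x+x)+(2+9))*((a*x)+0))+(((a+b)*y)+((7+z)+(3+4)))) (not simplifiable)
  at LRL: (((x+x)+(2+9))*((a*x)+0)) (not simplifiable)
  at LRLL: ((x+x)+(2+9)) (not simplifiable)
  at LRLLL: (x+x) (not simplifiable)
  at LRLLR: (2+9) (SIMPLIFIABLE)
  at LRLR: ((a*x)+0) (SIMPLIFIABLE)
  at LRLRL: (a*x) (not simplifiable)
  at LRR: (((a+b)*y)+((7+z)+(3+4))) (not simplifiable)
  at LRRL: ((a+b)*y) (not simplifiable)
  at LRRLL: (a+b) (not simplifiable)
  at LRRR: ((7+z)+(3+4)) (not simplifiable)
  at LRRRL: (7+z) (not simplifiable)
  at LRRRR: (3+4) (SIMPLIFIABLE)
Found simplifiable subexpr at path root: (((((1*y)*((7*z)*(8*6)))+(((2*x)+(2*1))*(0*(a*9))))+((((x+x)+(2+9))*((a*x)+0))+(((a+b)*y)+((7+z)+(3+4)))))*0)
One SIMPLIFY step would give: 0
-> NOT in normal form.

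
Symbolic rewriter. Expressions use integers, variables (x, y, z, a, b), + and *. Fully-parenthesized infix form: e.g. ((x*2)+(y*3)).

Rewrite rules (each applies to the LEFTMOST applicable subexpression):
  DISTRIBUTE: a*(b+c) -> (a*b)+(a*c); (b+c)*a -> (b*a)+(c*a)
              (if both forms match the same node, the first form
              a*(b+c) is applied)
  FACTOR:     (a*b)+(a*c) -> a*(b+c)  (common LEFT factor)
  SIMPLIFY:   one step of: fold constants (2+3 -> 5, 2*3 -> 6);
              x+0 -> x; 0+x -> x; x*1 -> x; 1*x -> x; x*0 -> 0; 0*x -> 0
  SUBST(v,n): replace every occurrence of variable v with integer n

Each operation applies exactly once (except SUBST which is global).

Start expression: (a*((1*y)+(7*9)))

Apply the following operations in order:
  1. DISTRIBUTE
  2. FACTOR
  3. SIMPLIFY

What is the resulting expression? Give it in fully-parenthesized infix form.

Answer: (a*(y+(7*9)))

Derivation:
Start: (a*((1*y)+(7*9)))
Apply DISTRIBUTE at root (target: (a*((1*y)+(7*9)))): (a*((1*y)+(7*9))) -> ((a*(1*y))+(a*(7*9)))
Apply FACTOR at root (target: ((a*(1*y))+(a*(7*9)))): ((a*(1*y))+(a*(7*9))) -> (a*((1*y)+(7*9)))
Apply SIMPLIFY at RL (target: (1*y)): (a*((1*y)+(7*9))) -> (a*(y+(7*9)))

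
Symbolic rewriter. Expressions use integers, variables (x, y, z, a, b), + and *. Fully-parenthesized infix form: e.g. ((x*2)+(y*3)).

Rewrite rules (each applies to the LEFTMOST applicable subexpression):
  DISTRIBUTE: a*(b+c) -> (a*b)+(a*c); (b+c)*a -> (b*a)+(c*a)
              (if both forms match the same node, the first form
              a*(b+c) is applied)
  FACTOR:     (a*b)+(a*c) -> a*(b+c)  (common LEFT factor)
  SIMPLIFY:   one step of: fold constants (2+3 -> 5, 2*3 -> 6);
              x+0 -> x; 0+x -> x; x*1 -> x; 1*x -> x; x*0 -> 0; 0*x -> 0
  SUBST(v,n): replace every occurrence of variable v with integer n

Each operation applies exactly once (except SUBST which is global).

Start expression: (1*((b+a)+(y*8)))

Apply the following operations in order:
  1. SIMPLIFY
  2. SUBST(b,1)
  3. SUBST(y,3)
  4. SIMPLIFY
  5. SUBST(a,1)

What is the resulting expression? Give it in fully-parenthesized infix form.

Start: (1*((b+a)+(y*8)))
Apply SIMPLIFY at root (target: (1*((b+a)+(y*8)))): (1*((b+a)+(y*8))) -> ((b+a)+(y*8))
Apply SUBST(b,1): ((b+a)+(y*8)) -> ((1+a)+(y*8))
Apply SUBST(y,3): ((1+a)+(y*8)) -> ((1+a)+(3*8))
Apply SIMPLIFY at R (target: (3*8)): ((1+a)+(3*8)) -> ((1+a)+24)
Apply SUBST(a,1): ((1+a)+24) -> ((1+1)+24)

Answer: ((1+1)+24)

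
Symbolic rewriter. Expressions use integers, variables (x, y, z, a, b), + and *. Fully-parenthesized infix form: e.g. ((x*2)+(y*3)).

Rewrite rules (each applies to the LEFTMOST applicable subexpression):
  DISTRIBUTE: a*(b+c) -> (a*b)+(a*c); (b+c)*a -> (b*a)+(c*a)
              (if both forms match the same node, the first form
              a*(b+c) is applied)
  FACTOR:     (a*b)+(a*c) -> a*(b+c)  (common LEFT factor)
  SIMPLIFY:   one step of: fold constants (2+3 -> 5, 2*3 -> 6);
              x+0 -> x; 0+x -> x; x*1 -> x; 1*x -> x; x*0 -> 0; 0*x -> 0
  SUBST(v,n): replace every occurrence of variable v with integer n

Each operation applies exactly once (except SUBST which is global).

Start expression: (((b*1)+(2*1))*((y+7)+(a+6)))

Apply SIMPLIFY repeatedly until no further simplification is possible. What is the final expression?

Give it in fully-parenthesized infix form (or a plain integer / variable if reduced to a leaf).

Answer: ((b+2)*((y+7)+(a+6)))

Derivation:
Start: (((b*1)+(2*1))*((y+7)+(a+6)))
Step 1: at LL: (b*1) -> b; overall: (((b*1)+(2*1))*((y+7)+(a+6))) -> ((b+(2*1))*((y+7)+(a+6)))
Step 2: at LR: (2*1) -> 2; overall: ((b+(2*1))*((y+7)+(a+6))) -> ((b+2)*((y+7)+(a+6)))
Fixed point: ((b+2)*((y+7)+(a+6)))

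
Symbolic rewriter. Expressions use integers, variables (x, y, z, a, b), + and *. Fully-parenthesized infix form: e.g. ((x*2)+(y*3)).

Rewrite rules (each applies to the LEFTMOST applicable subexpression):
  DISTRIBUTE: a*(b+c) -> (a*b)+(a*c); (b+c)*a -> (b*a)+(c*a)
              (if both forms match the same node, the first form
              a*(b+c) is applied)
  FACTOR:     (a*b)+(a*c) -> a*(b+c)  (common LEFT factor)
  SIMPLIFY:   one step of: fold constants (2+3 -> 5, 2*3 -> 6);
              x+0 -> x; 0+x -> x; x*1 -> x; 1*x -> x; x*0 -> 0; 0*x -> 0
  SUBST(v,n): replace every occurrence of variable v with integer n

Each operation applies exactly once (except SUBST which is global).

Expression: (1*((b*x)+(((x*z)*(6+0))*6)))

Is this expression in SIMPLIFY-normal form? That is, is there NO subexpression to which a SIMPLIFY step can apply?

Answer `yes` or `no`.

Expression: (1*((b*x)+(((x*z)*(6+0))*6)))
Scanning for simplifiable subexpressions (pre-order)...
  at root: (1*((b*x)+(((x*z)*(6+0))*6))) (SIMPLIFIABLE)
  at R: ((b*x)+(((x*z)*(6+0))*6)) (not simplifiable)
  at RL: (b*x) (not simplifiable)
  at RR: (((x*z)*(6+0))*6) (not simplifiable)
  at RRL: ((x*z)*(6+0)) (not simplifiable)
  at RRLL: (x*z) (not simplifiable)
  at RRLR: (6+0) (SIMPLIFIABLE)
Found simplifiable subexpr at path root: (1*((b*x)+(((x*z)*(6+0))*6)))
One SIMPLIFY step would give: ((b*x)+(((x*z)*(6+0))*6))
-> NOT in normal form.

Answer: no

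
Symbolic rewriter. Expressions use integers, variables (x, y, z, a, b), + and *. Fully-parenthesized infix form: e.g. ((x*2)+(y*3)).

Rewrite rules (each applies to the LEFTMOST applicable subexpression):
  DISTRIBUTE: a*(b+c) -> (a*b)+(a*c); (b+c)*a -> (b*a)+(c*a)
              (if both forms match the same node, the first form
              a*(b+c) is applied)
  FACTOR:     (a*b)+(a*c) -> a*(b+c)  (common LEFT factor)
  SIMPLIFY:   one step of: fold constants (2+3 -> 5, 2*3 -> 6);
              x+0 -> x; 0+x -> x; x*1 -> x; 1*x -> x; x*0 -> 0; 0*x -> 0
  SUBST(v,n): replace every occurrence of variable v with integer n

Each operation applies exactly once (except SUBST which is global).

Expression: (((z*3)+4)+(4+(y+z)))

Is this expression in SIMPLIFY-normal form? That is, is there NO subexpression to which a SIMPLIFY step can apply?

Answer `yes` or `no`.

Answer: yes

Derivation:
Expression: (((z*3)+4)+(4+(y+z)))
Scanning for simplifiable subexpressions (pre-order)...
  at root: (((z*3)+4)+(4+(y+z))) (not simplifiable)
  at L: ((z*3)+4) (not simplifiable)
  at LL: (z*3) (not simplifiable)
  at R: (4+(y+z)) (not simplifiable)
  at RR: (y+z) (not simplifiable)
Result: no simplifiable subexpression found -> normal form.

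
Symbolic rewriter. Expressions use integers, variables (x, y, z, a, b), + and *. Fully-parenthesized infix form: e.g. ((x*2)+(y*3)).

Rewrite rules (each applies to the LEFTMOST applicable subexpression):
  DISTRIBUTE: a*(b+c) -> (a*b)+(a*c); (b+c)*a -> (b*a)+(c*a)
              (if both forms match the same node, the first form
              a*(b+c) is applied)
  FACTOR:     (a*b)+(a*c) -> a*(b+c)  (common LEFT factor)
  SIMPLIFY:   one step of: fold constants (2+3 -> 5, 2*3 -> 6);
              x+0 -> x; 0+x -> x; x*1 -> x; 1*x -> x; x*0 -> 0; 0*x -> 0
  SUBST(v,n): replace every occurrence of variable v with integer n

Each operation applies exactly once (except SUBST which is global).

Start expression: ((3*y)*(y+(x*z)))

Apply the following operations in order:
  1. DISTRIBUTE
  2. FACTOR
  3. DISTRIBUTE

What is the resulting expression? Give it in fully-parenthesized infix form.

Answer: (((3*y)*y)+((3*y)*(x*z)))

Derivation:
Start: ((3*y)*(y+(x*z)))
Apply DISTRIBUTE at root (target: ((3*y)*(y+(x*z)))): ((3*y)*(y+(x*z))) -> (((3*y)*y)+((3*y)*(x*z)))
Apply FACTOR at root (target: (((3*y)*y)+((3*y)*(x*z)))): (((3*y)*y)+((3*y)*(x*z))) -> ((3*y)*(y+(x*z)))
Apply DISTRIBUTE at root (target: ((3*y)*(y+(x*z)))): ((3*y)*(y+(x*z))) -> (((3*y)*y)+((3*y)*(x*z)))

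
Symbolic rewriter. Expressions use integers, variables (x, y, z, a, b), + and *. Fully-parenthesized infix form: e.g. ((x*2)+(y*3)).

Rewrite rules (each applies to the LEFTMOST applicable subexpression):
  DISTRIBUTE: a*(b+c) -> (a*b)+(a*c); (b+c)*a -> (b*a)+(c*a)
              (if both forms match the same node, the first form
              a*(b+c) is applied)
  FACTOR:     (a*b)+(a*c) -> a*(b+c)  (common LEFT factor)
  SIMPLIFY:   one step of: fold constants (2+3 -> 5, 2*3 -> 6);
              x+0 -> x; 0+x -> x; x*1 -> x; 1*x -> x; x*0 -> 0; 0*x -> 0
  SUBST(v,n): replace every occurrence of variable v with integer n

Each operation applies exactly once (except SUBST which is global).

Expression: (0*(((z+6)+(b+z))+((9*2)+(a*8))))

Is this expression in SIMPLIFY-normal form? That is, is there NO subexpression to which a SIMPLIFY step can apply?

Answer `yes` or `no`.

Expression: (0*(((z+6)+(b+z))+((9*2)+(a*8))))
Scanning for simplifiable subexpressions (pre-order)...
  at root: (0*(((z+6)+(b+z))+((9*2)+(a*8)))) (SIMPLIFIABLE)
  at R: (((z+6)+(b+z))+((9*2)+(a*8))) (not simplifiable)
  at RL: ((z+6)+(b+z)) (not simplifiable)
  at RLL: (z+6) (not simplifiable)
  at RLR: (b+z) (not simplifiable)
  at RR: ((9*2)+(a*8)) (not simplifiable)
  at RRL: (9*2) (SIMPLIFIABLE)
  at RRR: (a*8) (not simplifiable)
Found simplifiable subexpr at path root: (0*(((z+6)+(b+z))+((9*2)+(a*8))))
One SIMPLIFY step would give: 0
-> NOT in normal form.

Answer: no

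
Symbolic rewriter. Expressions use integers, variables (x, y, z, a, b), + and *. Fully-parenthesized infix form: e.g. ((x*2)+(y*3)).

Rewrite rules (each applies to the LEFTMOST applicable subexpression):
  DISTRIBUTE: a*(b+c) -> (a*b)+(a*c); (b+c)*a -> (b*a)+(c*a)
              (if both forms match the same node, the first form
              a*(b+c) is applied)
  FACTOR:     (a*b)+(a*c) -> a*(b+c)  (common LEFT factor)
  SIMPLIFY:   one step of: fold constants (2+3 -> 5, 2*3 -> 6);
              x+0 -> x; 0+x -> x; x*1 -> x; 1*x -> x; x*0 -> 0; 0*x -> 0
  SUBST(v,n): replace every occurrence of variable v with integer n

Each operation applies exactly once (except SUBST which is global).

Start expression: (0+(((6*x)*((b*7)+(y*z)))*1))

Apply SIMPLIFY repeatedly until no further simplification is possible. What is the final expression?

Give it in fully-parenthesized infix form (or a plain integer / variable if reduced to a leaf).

Start: (0+(((6*x)*((b*7)+(y*z)))*1))
Step 1: at root: (0+(((6*x)*((b*7)+(y*z)))*1)) -> (((6*x)*((b*7)+(y*z)))*1); overall: (0+(((6*x)*((b*7)+(y*z)))*1)) -> (((6*x)*((b*7)+(y*z)))*1)
Step 2: at root: (((6*x)*((b*7)+(y*z)))*1) -> ((6*x)*((b*7)+(y*z))); overall: (((6*x)*((b*7)+(y*z)))*1) -> ((6*x)*((b*7)+(y*z)))
Fixed point: ((6*x)*((b*7)+(y*z)))

Answer: ((6*x)*((b*7)+(y*z)))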